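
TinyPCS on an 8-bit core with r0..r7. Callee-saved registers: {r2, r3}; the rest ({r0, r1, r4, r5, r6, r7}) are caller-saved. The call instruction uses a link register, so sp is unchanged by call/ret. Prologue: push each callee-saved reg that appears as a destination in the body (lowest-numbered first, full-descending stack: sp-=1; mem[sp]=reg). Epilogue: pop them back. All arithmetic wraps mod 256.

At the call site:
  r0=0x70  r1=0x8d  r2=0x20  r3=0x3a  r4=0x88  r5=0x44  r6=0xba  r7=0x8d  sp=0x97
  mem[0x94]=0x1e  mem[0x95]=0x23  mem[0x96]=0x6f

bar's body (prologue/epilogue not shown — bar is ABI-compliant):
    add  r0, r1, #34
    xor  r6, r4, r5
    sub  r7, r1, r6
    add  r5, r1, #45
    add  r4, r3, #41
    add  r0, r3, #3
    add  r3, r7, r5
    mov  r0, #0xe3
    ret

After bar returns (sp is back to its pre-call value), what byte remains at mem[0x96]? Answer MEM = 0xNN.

MEM = 0x3a

prologue: push r3 -> mem[0x96]=0x3a, sp=0x96
body[0] add  r0, r1, #34 -> r0=0xaf
body[1] xor  r6, r4, r5 -> r6=0xcc
body[2] sub  r7, r1, r6 -> r7=0xc1
body[3] add  r5, r1, #45 -> r5=0xba
body[4] add  r4, r3, #41 -> r4=0x63
body[5] add  r0, r3, #3 -> r0=0x3d
body[6] add  r3, r7, r5 -> r3=0x7b
body[7] mov  r0, #0xe3 -> r0=0xe3
epilogue: pop r3=0x3a, sp=0x97
prologue pushed ['r3'] at ['0x96']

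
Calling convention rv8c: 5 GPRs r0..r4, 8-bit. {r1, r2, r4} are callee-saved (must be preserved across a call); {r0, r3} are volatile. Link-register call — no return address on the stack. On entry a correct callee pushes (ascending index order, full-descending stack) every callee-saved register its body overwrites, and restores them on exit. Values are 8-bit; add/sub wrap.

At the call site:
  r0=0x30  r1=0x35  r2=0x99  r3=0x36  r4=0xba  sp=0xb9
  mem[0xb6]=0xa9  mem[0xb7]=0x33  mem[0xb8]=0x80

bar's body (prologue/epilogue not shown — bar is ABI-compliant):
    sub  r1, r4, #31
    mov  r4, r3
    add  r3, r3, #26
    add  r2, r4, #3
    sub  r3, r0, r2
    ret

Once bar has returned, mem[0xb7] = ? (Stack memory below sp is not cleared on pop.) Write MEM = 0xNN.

prologue: push r1 → mem[0xb8]=0x35, sp=0xb8
prologue: push r2 → mem[0xb7]=0x99, sp=0xb7
prologue: push r4 → mem[0xb6]=0xba, sp=0xb6
body[0] sub  r1, r4, #31 → r1=0x9b
body[1] mov  r4, r3 → r4=0x36
body[2] add  r3, r3, #26 → r3=0x50
body[3] add  r2, r4, #3 → r2=0x39
body[4] sub  r3, r0, r2 → r3=0xf7
epilogue: pop r4=0xba, sp=0xb7
epilogue: pop r2=0x99, sp=0xb8
epilogue: pop r1=0x35, sp=0xb9
prologue pushed ['r1', 'r2', 'r4'] at ['0xb8', '0xb7', '0xb6']

MEM = 0x99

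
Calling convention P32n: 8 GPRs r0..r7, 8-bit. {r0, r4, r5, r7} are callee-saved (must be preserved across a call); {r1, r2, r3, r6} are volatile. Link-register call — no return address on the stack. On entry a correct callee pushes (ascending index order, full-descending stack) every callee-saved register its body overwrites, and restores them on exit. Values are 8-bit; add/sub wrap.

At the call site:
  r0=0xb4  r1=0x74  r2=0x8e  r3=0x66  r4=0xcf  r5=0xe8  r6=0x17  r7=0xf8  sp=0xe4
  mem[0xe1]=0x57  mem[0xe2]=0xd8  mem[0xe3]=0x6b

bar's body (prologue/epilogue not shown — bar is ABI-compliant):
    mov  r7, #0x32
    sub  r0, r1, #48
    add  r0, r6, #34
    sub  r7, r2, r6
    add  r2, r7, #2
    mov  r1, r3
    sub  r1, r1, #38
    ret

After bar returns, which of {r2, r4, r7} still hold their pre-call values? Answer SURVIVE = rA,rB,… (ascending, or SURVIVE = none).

SURVIVE = r4,r7

prologue: push r0 -> mem[0xe3]=0xb4, sp=0xe3
prologue: push r7 -> mem[0xe2]=0xf8, sp=0xe2
body[0] mov  r7, #0x32 -> r7=0x32
body[1] sub  r0, r1, #48 -> r0=0x44
body[2] add  r0, r6, #34 -> r0=0x39
body[3] sub  r7, r2, r6 -> r7=0x77
body[4] add  r2, r7, #2 -> r2=0x79
body[5] mov  r1, r3 -> r1=0x66
body[6] sub  r1, r1, #38 -> r1=0x40
epilogue: pop r7=0xf8, sp=0xe3
epilogue: pop r0=0xb4, sp=0xe4
r2: caller-saved, written=True
r4: callee-saved, written=False
r7: callee-saved, written=True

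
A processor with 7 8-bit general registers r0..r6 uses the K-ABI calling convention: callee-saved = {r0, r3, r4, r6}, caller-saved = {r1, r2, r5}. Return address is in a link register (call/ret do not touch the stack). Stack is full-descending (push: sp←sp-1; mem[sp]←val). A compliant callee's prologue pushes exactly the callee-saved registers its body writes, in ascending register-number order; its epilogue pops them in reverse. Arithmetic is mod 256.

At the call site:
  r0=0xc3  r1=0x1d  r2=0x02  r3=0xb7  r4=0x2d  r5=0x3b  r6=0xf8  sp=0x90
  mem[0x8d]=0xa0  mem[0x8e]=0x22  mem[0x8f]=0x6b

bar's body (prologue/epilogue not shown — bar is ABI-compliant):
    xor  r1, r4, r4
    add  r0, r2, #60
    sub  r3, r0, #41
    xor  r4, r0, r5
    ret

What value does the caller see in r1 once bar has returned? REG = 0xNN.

prologue: push r0 → mem[0x8f]=0xc3, sp=0x8f
prologue: push r3 → mem[0x8e]=0xb7, sp=0x8e
prologue: push r4 → mem[0x8d]=0x2d, sp=0x8d
body[0] xor  r1, r4, r4 → r1=0x00
body[1] add  r0, r2, #60 → r0=0x3e
body[2] sub  r3, r0, #41 → r3=0x15
body[3] xor  r4, r0, r5 → r4=0x05
epilogue: pop r4=0x2d, sp=0x8e
epilogue: pop r3=0xb7, sp=0x8f
epilogue: pop r0=0xc3, sp=0x90
r1 is caller-saved → body value

REG = 0x00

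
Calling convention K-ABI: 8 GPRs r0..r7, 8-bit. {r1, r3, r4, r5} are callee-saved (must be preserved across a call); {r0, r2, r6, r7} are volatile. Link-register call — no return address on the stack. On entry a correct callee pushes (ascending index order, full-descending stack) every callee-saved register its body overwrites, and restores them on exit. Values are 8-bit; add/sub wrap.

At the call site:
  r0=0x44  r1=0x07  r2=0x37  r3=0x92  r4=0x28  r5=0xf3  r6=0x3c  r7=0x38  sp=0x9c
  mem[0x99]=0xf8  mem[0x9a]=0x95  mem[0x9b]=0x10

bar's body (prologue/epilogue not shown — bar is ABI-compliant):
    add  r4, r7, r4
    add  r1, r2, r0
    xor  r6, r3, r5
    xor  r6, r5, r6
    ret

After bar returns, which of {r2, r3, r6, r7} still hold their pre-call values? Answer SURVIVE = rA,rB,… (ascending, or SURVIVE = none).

SURVIVE = r2,r3,r7

prologue: push r1 → mem[0x9b]=0x07, sp=0x9b
prologue: push r4 → mem[0x9a]=0x28, sp=0x9a
body[0] add  r4, r7, r4 → r4=0x60
body[1] add  r1, r2, r0 → r1=0x7b
body[2] xor  r6, r3, r5 → r6=0x61
body[3] xor  r6, r5, r6 → r6=0x92
epilogue: pop r4=0x28, sp=0x9b
epilogue: pop r1=0x07, sp=0x9c
r2: caller-saved, written=False
r3: callee-saved, written=False
r6: caller-saved, written=True
r7: caller-saved, written=False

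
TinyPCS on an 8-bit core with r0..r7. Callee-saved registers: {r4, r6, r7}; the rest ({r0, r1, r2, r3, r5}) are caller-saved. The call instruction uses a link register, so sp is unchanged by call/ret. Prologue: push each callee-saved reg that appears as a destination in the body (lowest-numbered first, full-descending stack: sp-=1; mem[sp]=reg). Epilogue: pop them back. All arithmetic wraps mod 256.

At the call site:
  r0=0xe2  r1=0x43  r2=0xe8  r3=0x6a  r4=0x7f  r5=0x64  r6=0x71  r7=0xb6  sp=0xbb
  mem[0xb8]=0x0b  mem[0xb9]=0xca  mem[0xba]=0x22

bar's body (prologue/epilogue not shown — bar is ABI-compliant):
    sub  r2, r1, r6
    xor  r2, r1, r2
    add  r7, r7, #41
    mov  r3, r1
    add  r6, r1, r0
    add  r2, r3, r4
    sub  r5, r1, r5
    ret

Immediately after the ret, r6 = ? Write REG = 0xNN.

prologue: push r6 -> mem[0xba]=0x71, sp=0xba
prologue: push r7 -> mem[0xb9]=0xb6, sp=0xb9
body[0] sub  r2, r1, r6 -> r2=0xd2
body[1] xor  r2, r1, r2 -> r2=0x91
body[2] add  r7, r7, #41 -> r7=0xdf
body[3] mov  r3, r1 -> r3=0x43
body[4] add  r6, r1, r0 -> r6=0x25
body[5] add  r2, r3, r4 -> r2=0xc2
body[6] sub  r5, r1, r5 -> r5=0xdf
epilogue: pop r7=0xb6, sp=0xba
epilogue: pop r6=0x71, sp=0xbb
r6 is callee-saved -> restored

REG = 0x71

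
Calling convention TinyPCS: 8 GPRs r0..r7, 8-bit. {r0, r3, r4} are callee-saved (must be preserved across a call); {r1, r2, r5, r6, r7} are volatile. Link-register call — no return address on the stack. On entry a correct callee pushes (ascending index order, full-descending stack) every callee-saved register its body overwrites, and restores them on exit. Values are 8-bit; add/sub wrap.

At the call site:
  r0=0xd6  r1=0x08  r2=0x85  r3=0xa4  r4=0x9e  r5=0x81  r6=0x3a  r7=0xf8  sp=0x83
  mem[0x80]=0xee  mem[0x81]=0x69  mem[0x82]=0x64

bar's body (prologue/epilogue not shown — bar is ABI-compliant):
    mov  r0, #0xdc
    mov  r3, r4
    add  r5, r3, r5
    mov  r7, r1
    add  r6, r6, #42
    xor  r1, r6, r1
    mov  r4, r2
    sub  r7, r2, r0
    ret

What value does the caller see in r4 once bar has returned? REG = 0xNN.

REG = 0x9e

prologue: push r0 → mem[0x82]=0xd6, sp=0x82
prologue: push r3 → mem[0x81]=0xa4, sp=0x81
prologue: push r4 → mem[0x80]=0x9e, sp=0x80
body[0] mov  r0, #0xdc → r0=0xdc
body[1] mov  r3, r4 → r3=0x9e
body[2] add  r5, r3, r5 → r5=0x1f
body[3] mov  r7, r1 → r7=0x08
body[4] add  r6, r6, #42 → r6=0x64
body[5] xor  r1, r6, r1 → r1=0x6c
body[6] mov  r4, r2 → r4=0x85
body[7] sub  r7, r2, r0 → r7=0xa9
epilogue: pop r4=0x9e, sp=0x81
epilogue: pop r3=0xa4, sp=0x82
epilogue: pop r0=0xd6, sp=0x83
r4 is callee-saved → restored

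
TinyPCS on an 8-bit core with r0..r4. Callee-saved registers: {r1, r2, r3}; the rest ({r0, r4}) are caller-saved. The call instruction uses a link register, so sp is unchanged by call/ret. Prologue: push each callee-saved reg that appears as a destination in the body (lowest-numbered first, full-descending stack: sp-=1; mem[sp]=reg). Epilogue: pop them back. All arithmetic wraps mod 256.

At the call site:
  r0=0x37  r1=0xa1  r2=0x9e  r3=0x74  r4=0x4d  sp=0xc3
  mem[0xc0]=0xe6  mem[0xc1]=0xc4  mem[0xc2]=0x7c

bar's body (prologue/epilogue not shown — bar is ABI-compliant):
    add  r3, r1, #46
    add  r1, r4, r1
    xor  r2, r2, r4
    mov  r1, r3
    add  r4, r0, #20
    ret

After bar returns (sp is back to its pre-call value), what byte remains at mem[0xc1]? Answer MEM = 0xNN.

MEM = 0x9e

prologue: push r1 -> mem[0xc2]=0xa1, sp=0xc2
prologue: push r2 -> mem[0xc1]=0x9e, sp=0xc1
prologue: push r3 -> mem[0xc0]=0x74, sp=0xc0
body[0] add  r3, r1, #46 -> r3=0xcf
body[1] add  r1, r4, r1 -> r1=0xee
body[2] xor  r2, r2, r4 -> r2=0xd3
body[3] mov  r1, r3 -> r1=0xcf
body[4] add  r4, r0, #20 -> r4=0x4b
epilogue: pop r3=0x74, sp=0xc1
epilogue: pop r2=0x9e, sp=0xc2
epilogue: pop r1=0xa1, sp=0xc3
prologue pushed ['r1', 'r2', 'r3'] at ['0xc2', '0xc1', '0xc0']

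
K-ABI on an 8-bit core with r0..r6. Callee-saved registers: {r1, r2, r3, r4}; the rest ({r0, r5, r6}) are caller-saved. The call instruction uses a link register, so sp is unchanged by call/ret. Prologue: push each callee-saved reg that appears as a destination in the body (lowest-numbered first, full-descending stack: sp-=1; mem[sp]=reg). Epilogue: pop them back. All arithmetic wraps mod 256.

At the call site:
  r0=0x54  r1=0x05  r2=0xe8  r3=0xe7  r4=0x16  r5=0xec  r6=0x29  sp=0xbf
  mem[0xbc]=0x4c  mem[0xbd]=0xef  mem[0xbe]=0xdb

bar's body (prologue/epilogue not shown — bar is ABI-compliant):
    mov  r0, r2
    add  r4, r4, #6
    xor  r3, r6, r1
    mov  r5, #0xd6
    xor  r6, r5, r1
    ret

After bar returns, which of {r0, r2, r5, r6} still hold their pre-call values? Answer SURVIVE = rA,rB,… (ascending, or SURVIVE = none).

prologue: push r3 -> mem[0xbe]=0xe7, sp=0xbe
prologue: push r4 -> mem[0xbd]=0x16, sp=0xbd
body[0] mov  r0, r2 -> r0=0xe8
body[1] add  r4, r4, #6 -> r4=0x1c
body[2] xor  r3, r6, r1 -> r3=0x2c
body[3] mov  r5, #0xd6 -> r5=0xd6
body[4] xor  r6, r5, r1 -> r6=0xd3
epilogue: pop r4=0x16, sp=0xbe
epilogue: pop r3=0xe7, sp=0xbf
r0: caller-saved, written=True
r2: callee-saved, written=False
r5: caller-saved, written=True
r6: caller-saved, written=True

SURVIVE = r2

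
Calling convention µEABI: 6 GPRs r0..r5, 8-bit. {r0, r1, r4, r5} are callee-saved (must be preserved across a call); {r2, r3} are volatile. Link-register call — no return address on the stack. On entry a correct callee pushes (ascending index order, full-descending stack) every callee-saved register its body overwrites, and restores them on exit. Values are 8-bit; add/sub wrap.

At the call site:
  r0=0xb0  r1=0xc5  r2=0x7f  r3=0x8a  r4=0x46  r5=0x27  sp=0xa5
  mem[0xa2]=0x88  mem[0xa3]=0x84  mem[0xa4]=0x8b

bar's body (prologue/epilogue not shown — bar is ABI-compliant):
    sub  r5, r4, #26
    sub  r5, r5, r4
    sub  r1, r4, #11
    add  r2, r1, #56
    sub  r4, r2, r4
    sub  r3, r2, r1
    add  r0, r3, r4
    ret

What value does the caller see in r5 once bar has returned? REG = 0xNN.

REG = 0x27

prologue: push r0 → mem[0xa4]=0xb0, sp=0xa4
prologue: push r1 → mem[0xa3]=0xc5, sp=0xa3
prologue: push r4 → mem[0xa2]=0x46, sp=0xa2
prologue: push r5 → mem[0xa1]=0x27, sp=0xa1
body[0] sub  r5, r4, #26 → r5=0x2c
body[1] sub  r5, r5, r4 → r5=0xe6
body[2] sub  r1, r4, #11 → r1=0x3b
body[3] add  r2, r1, #56 → r2=0x73
body[4] sub  r4, r2, r4 → r4=0x2d
body[5] sub  r3, r2, r1 → r3=0x38
body[6] add  r0, r3, r4 → r0=0x65
epilogue: pop r5=0x27, sp=0xa2
epilogue: pop r4=0x46, sp=0xa3
epilogue: pop r1=0xc5, sp=0xa4
epilogue: pop r0=0xb0, sp=0xa5
r5 is callee-saved → restored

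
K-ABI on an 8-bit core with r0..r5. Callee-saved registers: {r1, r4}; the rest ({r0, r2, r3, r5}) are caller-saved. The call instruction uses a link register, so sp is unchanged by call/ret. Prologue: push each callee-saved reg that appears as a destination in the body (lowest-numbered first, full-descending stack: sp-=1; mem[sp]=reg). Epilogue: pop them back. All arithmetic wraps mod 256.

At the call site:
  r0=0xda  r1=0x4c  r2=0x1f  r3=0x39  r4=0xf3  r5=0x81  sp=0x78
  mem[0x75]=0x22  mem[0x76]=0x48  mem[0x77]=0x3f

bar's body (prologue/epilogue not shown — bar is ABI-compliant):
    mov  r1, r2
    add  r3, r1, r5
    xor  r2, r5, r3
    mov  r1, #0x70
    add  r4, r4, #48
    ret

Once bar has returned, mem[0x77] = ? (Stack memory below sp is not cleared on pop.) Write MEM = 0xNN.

prologue: push r1 → mem[0x77]=0x4c, sp=0x77
prologue: push r4 → mem[0x76]=0xf3, sp=0x76
body[0] mov  r1, r2 → r1=0x1f
body[1] add  r3, r1, r5 → r3=0xa0
body[2] xor  r2, r5, r3 → r2=0x21
body[3] mov  r1, #0x70 → r1=0x70
body[4] add  r4, r4, #48 → r4=0x23
epilogue: pop r4=0xf3, sp=0x77
epilogue: pop r1=0x4c, sp=0x78
prologue pushed ['r1', 'r4'] at ['0x77', '0x76']

MEM = 0x4c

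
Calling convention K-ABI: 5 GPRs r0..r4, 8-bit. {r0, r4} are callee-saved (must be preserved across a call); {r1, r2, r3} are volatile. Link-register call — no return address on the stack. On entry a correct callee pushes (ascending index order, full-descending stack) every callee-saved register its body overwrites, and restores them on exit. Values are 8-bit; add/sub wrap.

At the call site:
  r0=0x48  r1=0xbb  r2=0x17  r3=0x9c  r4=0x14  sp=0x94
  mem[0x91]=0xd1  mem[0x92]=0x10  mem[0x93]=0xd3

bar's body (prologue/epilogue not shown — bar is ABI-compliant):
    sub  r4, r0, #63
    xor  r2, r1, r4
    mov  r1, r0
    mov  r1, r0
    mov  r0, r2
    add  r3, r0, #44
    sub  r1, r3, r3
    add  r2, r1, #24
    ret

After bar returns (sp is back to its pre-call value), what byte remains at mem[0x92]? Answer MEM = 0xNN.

MEM = 0x14

prologue: push r0 → mem[0x93]=0x48, sp=0x93
prologue: push r4 → mem[0x92]=0x14, sp=0x92
body[0] sub  r4, r0, #63 → r4=0x09
body[1] xor  r2, r1, r4 → r2=0xb2
body[2] mov  r1, r0 → r1=0x48
body[3] mov  r1, r0 → r1=0x48
body[4] mov  r0, r2 → r0=0xb2
body[5] add  r3, r0, #44 → r3=0xde
body[6] sub  r1, r3, r3 → r1=0x00
body[7] add  r2, r1, #24 → r2=0x18
epilogue: pop r4=0x14, sp=0x93
epilogue: pop r0=0x48, sp=0x94
prologue pushed ['r0', 'r4'] at ['0x93', '0x92']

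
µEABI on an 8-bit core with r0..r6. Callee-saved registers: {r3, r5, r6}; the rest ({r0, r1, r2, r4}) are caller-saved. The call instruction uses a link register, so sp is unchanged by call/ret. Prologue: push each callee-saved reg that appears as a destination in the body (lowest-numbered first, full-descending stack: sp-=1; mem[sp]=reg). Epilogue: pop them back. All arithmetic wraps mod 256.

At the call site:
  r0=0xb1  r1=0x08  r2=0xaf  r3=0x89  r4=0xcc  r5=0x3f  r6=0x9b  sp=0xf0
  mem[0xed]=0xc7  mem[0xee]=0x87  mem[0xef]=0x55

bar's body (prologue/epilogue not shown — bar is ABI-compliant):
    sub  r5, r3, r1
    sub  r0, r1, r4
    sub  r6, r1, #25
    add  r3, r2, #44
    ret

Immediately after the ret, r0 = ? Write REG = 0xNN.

prologue: push r3 → mem[0xef]=0x89, sp=0xef
prologue: push r5 → mem[0xee]=0x3f, sp=0xee
prologue: push r6 → mem[0xed]=0x9b, sp=0xed
body[0] sub  r5, r3, r1 → r5=0x81
body[1] sub  r0, r1, r4 → r0=0x3c
body[2] sub  r6, r1, #25 → r6=0xef
body[3] add  r3, r2, #44 → r3=0xdb
epilogue: pop r6=0x9b, sp=0xee
epilogue: pop r5=0x3f, sp=0xef
epilogue: pop r3=0x89, sp=0xf0
r0 is caller-saved → body value

REG = 0x3c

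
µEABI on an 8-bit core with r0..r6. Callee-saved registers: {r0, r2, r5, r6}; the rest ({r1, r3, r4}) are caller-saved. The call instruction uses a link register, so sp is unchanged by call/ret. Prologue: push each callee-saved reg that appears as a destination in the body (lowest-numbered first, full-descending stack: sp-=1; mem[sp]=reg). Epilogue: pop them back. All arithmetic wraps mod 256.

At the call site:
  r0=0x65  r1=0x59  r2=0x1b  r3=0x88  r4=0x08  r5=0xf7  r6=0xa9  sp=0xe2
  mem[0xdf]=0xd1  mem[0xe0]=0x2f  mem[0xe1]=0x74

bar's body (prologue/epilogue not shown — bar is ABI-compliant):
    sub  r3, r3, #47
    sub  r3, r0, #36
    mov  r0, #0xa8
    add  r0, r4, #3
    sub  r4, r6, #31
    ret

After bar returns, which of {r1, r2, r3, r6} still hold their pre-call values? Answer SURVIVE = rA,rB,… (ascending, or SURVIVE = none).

prologue: push r0 -> mem[0xe1]=0x65, sp=0xe1
body[0] sub  r3, r3, #47 -> r3=0x59
body[1] sub  r3, r0, #36 -> r3=0x41
body[2] mov  r0, #0xa8 -> r0=0xa8
body[3] add  r0, r4, #3 -> r0=0x0b
body[4] sub  r4, r6, #31 -> r4=0x8a
epilogue: pop r0=0x65, sp=0xe2
r1: caller-saved, written=False
r2: callee-saved, written=False
r3: caller-saved, written=True
r6: callee-saved, written=False

SURVIVE = r1,r2,r6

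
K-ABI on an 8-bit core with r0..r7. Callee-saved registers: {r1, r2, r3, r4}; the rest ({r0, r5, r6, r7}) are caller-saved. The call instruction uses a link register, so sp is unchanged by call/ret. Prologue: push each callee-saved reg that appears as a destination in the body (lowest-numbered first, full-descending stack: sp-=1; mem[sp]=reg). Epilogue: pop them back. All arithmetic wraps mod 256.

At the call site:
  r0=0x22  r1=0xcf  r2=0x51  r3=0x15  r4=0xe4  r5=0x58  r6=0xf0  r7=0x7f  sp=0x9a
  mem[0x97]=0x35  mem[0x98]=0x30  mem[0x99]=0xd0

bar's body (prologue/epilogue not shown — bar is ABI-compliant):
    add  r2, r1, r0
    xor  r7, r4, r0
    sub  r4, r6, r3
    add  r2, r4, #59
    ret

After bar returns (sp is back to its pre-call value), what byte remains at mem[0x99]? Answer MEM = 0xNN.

MEM = 0x51

prologue: push r2 -> mem[0x99]=0x51, sp=0x99
prologue: push r4 -> mem[0x98]=0xe4, sp=0x98
body[0] add  r2, r1, r0 -> r2=0xf1
body[1] xor  r7, r4, r0 -> r7=0xc6
body[2] sub  r4, r6, r3 -> r4=0xdb
body[3] add  r2, r4, #59 -> r2=0x16
epilogue: pop r4=0xe4, sp=0x99
epilogue: pop r2=0x51, sp=0x9a
prologue pushed ['r2', 'r4'] at ['0x99', '0x98']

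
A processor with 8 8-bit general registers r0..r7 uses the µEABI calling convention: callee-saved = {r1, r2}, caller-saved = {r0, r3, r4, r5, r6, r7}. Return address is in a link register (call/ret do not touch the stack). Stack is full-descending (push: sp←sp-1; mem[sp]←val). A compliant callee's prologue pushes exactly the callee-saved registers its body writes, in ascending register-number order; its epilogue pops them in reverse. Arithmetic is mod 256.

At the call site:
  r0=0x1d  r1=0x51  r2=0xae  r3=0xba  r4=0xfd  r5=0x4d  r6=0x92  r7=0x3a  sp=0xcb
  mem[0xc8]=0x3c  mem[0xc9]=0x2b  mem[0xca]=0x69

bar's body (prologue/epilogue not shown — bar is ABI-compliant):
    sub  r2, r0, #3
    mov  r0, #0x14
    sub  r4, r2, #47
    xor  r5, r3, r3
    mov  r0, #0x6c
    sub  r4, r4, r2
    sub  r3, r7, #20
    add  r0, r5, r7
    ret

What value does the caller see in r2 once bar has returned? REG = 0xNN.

REG = 0xae

prologue: push r2 -> mem[0xca]=0xae, sp=0xca
body[0] sub  r2, r0, #3 -> r2=0x1a
body[1] mov  r0, #0x14 -> r0=0x14
body[2] sub  r4, r2, #47 -> r4=0xeb
body[3] xor  r5, r3, r3 -> r5=0x00
body[4] mov  r0, #0x6c -> r0=0x6c
body[5] sub  r4, r4, r2 -> r4=0xd1
body[6] sub  r3, r7, #20 -> r3=0x26
body[7] add  r0, r5, r7 -> r0=0x3a
epilogue: pop r2=0xae, sp=0xcb
r2 is callee-saved -> restored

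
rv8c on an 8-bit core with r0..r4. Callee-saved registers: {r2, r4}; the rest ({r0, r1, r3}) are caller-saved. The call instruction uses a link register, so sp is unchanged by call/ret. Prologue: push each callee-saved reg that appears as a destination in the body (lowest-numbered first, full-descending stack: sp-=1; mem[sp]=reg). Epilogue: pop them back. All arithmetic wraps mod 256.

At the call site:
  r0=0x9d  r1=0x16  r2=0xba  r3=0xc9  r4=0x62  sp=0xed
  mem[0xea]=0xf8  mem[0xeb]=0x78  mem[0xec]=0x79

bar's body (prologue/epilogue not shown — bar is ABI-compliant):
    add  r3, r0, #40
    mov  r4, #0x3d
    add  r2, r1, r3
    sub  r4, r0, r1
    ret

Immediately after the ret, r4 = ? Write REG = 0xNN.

prologue: push r2 -> mem[0xec]=0xba, sp=0xec
prologue: push r4 -> mem[0xeb]=0x62, sp=0xeb
body[0] add  r3, r0, #40 -> r3=0xc5
body[1] mov  r4, #0x3d -> r4=0x3d
body[2] add  r2, r1, r3 -> r2=0xdb
body[3] sub  r4, r0, r1 -> r4=0x87
epilogue: pop r4=0x62, sp=0xec
epilogue: pop r2=0xba, sp=0xed
r4 is callee-saved -> restored

REG = 0x62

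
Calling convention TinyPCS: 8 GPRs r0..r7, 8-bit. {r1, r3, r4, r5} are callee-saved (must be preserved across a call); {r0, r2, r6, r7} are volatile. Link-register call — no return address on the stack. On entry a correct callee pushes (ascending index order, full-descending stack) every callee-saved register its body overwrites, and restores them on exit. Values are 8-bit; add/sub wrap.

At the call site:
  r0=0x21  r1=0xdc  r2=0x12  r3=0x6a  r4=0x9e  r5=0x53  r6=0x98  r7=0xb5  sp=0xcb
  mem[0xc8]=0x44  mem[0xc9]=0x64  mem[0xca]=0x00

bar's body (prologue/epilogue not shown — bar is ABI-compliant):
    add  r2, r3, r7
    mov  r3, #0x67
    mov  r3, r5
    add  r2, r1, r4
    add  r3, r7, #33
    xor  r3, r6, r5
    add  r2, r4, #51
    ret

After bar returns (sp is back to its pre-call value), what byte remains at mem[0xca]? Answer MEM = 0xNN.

prologue: push r3 -> mem[0xca]=0x6a, sp=0xca
body[0] add  r2, r3, r7 -> r2=0x1f
body[1] mov  r3, #0x67 -> r3=0x67
body[2] mov  r3, r5 -> r3=0x53
body[3] add  r2, r1, r4 -> r2=0x7a
body[4] add  r3, r7, #33 -> r3=0xd6
body[5] xor  r3, r6, r5 -> r3=0xcb
body[6] add  r2, r4, #51 -> r2=0xd1
epilogue: pop r3=0x6a, sp=0xcb
prologue pushed ['r3'] at ['0xca']

MEM = 0x6a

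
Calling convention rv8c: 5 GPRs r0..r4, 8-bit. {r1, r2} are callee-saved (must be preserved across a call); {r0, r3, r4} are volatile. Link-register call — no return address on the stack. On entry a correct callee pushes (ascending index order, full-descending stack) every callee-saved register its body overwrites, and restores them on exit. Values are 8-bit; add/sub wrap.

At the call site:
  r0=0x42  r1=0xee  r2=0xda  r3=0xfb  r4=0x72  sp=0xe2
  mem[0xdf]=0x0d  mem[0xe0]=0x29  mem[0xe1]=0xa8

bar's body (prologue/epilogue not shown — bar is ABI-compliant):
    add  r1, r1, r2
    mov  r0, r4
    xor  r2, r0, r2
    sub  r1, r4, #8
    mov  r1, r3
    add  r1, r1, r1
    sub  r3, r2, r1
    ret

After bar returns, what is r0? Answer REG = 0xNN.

prologue: push r1 → mem[0xe1]=0xee, sp=0xe1
prologue: push r2 → mem[0xe0]=0xda, sp=0xe0
body[0] add  r1, r1, r2 → r1=0xc8
body[1] mov  r0, r4 → r0=0x72
body[2] xor  r2, r0, r2 → r2=0xa8
body[3] sub  r1, r4, #8 → r1=0x6a
body[4] mov  r1, r3 → r1=0xfb
body[5] add  r1, r1, r1 → r1=0xf6
body[6] sub  r3, r2, r1 → r3=0xb2
epilogue: pop r2=0xda, sp=0xe1
epilogue: pop r1=0xee, sp=0xe2
r0 is caller-saved → body value

REG = 0x72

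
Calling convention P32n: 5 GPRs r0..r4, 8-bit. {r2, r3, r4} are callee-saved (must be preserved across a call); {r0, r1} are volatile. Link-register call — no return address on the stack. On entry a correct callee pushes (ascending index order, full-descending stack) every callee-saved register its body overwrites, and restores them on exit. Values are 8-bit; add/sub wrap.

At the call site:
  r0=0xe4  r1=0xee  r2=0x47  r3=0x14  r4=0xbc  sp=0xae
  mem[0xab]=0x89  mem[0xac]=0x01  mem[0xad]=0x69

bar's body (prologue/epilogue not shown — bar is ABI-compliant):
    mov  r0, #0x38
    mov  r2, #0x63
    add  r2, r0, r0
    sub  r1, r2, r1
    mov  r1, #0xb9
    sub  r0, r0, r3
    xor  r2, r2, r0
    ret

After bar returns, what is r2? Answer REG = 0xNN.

prologue: push r2 → mem[0xad]=0x47, sp=0xad
body[0] mov  r0, #0x38 → r0=0x38
body[1] mov  r2, #0x63 → r2=0x63
body[2] add  r2, r0, r0 → r2=0x70
body[3] sub  r1, r2, r1 → r1=0x82
body[4] mov  r1, #0xb9 → r1=0xb9
body[5] sub  r0, r0, r3 → r0=0x24
body[6] xor  r2, r2, r0 → r2=0x54
epilogue: pop r2=0x47, sp=0xae
r2 is callee-saved → restored

REG = 0x47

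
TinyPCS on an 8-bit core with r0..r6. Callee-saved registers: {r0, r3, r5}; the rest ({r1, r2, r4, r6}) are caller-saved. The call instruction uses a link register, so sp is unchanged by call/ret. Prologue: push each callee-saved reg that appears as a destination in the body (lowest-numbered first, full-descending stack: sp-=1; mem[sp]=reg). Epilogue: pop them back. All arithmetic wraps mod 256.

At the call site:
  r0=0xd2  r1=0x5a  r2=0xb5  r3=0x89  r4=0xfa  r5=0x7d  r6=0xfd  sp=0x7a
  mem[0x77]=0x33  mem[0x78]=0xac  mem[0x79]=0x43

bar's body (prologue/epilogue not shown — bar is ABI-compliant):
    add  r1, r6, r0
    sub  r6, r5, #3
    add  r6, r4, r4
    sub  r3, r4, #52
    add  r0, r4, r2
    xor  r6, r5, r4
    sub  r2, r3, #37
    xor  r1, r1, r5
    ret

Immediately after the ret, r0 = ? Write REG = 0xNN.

prologue: push r0 → mem[0x79]=0xd2, sp=0x79
prologue: push r3 → mem[0x78]=0x89, sp=0x78
body[0] add  r1, r6, r0 → r1=0xcf
body[1] sub  r6, r5, #3 → r6=0x7a
body[2] add  r6, r4, r4 → r6=0xf4
body[3] sub  r3, r4, #52 → r3=0xc6
body[4] add  r0, r4, r2 → r0=0xaf
body[5] xor  r6, r5, r4 → r6=0x87
body[6] sub  r2, r3, #37 → r2=0xa1
body[7] xor  r1, r1, r5 → r1=0xb2
epilogue: pop r3=0x89, sp=0x79
epilogue: pop r0=0xd2, sp=0x7a
r0 is callee-saved → restored

REG = 0xd2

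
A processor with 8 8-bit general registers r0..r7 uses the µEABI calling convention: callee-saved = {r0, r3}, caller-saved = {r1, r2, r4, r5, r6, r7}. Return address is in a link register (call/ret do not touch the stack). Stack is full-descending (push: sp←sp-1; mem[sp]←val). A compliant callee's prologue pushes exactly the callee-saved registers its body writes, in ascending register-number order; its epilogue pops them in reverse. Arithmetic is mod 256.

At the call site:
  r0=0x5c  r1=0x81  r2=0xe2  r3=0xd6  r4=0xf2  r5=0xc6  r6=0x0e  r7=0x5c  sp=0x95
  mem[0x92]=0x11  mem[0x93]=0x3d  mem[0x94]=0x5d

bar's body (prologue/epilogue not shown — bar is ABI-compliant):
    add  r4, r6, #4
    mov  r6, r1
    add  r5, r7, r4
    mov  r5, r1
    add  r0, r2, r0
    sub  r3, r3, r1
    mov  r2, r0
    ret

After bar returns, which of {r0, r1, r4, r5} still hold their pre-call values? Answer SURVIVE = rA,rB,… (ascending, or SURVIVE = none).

SURVIVE = r0,r1

prologue: push r0 -> mem[0x94]=0x5c, sp=0x94
prologue: push r3 -> mem[0x93]=0xd6, sp=0x93
body[0] add  r4, r6, #4 -> r4=0x12
body[1] mov  r6, r1 -> r6=0x81
body[2] add  r5, r7, r4 -> r5=0x6e
body[3] mov  r5, r1 -> r5=0x81
body[4] add  r0, r2, r0 -> r0=0x3e
body[5] sub  r3, r3, r1 -> r3=0x55
body[6] mov  r2, r0 -> r2=0x3e
epilogue: pop r3=0xd6, sp=0x94
epilogue: pop r0=0x5c, sp=0x95
r0: callee-saved, written=True
r1: caller-saved, written=False
r4: caller-saved, written=True
r5: caller-saved, written=True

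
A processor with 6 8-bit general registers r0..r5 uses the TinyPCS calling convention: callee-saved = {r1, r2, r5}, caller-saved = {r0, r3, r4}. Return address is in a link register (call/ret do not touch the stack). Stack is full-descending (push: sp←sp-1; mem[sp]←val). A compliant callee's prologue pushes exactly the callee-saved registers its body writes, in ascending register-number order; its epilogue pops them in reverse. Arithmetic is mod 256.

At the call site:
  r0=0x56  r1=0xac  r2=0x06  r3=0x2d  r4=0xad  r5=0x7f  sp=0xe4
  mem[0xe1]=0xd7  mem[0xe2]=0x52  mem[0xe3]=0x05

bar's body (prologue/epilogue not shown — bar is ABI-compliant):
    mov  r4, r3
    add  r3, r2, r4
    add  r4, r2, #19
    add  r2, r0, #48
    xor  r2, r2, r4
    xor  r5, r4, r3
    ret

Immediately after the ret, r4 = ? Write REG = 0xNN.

prologue: push r2 -> mem[0xe3]=0x06, sp=0xe3
prologue: push r5 -> mem[0xe2]=0x7f, sp=0xe2
body[0] mov  r4, r3 -> r4=0x2d
body[1] add  r3, r2, r4 -> r3=0x33
body[2] add  r4, r2, #19 -> r4=0x19
body[3] add  r2, r0, #48 -> r2=0x86
body[4] xor  r2, r2, r4 -> r2=0x9f
body[5] xor  r5, r4, r3 -> r5=0x2a
epilogue: pop r5=0x7f, sp=0xe3
epilogue: pop r2=0x06, sp=0xe4
r4 is caller-saved -> body value

REG = 0x19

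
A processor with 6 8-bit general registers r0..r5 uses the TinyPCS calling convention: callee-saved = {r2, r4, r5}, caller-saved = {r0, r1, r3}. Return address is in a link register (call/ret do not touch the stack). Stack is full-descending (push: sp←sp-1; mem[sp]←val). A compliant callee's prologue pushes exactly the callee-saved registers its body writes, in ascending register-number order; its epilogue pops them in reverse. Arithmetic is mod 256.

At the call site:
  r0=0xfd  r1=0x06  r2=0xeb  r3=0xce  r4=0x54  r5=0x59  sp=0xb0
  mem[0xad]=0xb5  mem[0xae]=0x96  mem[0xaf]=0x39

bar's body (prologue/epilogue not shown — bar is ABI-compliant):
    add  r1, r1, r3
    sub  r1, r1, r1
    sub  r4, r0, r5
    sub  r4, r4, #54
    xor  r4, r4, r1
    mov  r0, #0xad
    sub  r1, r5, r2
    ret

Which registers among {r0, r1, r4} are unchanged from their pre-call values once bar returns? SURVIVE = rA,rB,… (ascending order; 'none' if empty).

prologue: push r4 -> mem[0xaf]=0x54, sp=0xaf
body[0] add  r1, r1, r3 -> r1=0xd4
body[1] sub  r1, r1, r1 -> r1=0x00
body[2] sub  r4, r0, r5 -> r4=0xa4
body[3] sub  r4, r4, #54 -> r4=0x6e
body[4] xor  r4, r4, r1 -> r4=0x6e
body[5] mov  r0, #0xad -> r0=0xad
body[6] sub  r1, r5, r2 -> r1=0x6e
epilogue: pop r4=0x54, sp=0xb0
r0: caller-saved, written=True
r1: caller-saved, written=True
r4: callee-saved, written=True

SURVIVE = r4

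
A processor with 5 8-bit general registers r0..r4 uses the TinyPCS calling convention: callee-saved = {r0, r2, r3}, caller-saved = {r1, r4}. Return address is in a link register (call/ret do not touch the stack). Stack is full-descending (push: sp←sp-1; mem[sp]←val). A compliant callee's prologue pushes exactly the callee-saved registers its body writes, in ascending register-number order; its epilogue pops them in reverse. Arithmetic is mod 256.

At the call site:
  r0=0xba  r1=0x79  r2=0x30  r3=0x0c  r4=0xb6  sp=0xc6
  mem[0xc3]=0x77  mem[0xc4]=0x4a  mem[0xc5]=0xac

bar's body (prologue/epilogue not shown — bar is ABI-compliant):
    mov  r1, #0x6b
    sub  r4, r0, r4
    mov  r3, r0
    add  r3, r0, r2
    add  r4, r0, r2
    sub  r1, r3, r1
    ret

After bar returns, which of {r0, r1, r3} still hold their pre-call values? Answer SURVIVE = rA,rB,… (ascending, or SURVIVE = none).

SURVIVE = r0,r3

prologue: push r3 → mem[0xc5]=0x0c, sp=0xc5
body[0] mov  r1, #0x6b → r1=0x6b
body[1] sub  r4, r0, r4 → r4=0x04
body[2] mov  r3, r0 → r3=0xba
body[3] add  r3, r0, r2 → r3=0xea
body[4] add  r4, r0, r2 → r4=0xea
body[5] sub  r1, r3, r1 → r1=0x7f
epilogue: pop r3=0x0c, sp=0xc6
r0: callee-saved, written=False
r1: caller-saved, written=True
r3: callee-saved, written=True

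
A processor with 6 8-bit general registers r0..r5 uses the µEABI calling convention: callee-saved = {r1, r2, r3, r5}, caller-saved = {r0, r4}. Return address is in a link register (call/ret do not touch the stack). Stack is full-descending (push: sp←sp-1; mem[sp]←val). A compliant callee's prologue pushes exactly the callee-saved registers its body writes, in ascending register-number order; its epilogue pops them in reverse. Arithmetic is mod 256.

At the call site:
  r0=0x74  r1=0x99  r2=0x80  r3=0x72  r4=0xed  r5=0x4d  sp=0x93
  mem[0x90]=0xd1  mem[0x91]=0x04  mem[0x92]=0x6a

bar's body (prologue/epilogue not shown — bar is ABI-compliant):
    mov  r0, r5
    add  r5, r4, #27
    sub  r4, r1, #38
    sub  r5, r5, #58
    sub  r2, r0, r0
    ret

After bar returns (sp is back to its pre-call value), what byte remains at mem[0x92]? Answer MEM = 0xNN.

MEM = 0x80

prologue: push r2 -> mem[0x92]=0x80, sp=0x92
prologue: push r5 -> mem[0x91]=0x4d, sp=0x91
body[0] mov  r0, r5 -> r0=0x4d
body[1] add  r5, r4, #27 -> r5=0x08
body[2] sub  r4, r1, #38 -> r4=0x73
body[3] sub  r5, r5, #58 -> r5=0xce
body[4] sub  r2, r0, r0 -> r2=0x00
epilogue: pop r5=0x4d, sp=0x92
epilogue: pop r2=0x80, sp=0x93
prologue pushed ['r2', 'r5'] at ['0x92', '0x91']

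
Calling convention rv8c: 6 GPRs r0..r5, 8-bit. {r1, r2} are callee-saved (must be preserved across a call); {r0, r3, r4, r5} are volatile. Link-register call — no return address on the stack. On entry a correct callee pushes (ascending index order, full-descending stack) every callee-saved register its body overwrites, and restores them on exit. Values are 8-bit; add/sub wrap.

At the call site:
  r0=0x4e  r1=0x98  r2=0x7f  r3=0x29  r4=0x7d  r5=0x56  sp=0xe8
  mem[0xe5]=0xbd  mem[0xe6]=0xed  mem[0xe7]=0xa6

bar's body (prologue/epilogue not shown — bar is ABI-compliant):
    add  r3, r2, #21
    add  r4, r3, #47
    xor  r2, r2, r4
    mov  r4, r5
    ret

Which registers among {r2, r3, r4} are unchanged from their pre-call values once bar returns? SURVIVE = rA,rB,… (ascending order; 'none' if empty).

SURVIVE = r2

prologue: push r2 -> mem[0xe7]=0x7f, sp=0xe7
body[0] add  r3, r2, #21 -> r3=0x94
body[1] add  r4, r3, #47 -> r4=0xc3
body[2] xor  r2, r2, r4 -> r2=0xbc
body[3] mov  r4, r5 -> r4=0x56
epilogue: pop r2=0x7f, sp=0xe8
r2: callee-saved, written=True
r3: caller-saved, written=True
r4: caller-saved, written=True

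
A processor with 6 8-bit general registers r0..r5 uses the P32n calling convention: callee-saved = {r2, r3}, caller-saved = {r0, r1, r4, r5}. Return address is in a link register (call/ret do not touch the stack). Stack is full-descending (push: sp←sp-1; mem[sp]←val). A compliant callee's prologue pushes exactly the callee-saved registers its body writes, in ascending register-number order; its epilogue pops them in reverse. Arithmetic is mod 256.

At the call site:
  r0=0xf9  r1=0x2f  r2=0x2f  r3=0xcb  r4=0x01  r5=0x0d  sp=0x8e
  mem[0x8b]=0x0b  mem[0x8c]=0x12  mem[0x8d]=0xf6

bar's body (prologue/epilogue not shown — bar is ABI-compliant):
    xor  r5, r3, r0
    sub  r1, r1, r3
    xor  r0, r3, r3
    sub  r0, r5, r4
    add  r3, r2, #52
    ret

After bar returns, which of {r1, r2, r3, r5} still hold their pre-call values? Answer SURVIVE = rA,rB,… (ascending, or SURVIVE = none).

prologue: push r3 -> mem[0x8d]=0xcb, sp=0x8d
body[0] xor  r5, r3, r0 -> r5=0x32
body[1] sub  r1, r1, r3 -> r1=0x64
body[2] xor  r0, r3, r3 -> r0=0x00
body[3] sub  r0, r5, r4 -> r0=0x31
body[4] add  r3, r2, #52 -> r3=0x63
epilogue: pop r3=0xcb, sp=0x8e
r1: caller-saved, written=True
r2: callee-saved, written=False
r3: callee-saved, written=True
r5: caller-saved, written=True

SURVIVE = r2,r3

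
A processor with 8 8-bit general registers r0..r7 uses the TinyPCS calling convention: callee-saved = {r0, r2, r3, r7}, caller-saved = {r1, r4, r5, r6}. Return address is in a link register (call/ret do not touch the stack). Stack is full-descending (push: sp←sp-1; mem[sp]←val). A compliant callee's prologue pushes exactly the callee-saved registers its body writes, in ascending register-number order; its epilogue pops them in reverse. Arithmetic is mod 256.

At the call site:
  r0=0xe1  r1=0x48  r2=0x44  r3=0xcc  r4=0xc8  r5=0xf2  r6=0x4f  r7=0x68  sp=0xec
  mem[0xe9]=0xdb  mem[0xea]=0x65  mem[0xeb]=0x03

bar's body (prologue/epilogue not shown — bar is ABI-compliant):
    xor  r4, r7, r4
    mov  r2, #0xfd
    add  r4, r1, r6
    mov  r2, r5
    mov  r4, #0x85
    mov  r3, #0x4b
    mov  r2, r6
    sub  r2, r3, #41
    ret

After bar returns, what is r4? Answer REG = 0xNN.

prologue: push r2 -> mem[0xeb]=0x44, sp=0xeb
prologue: push r3 -> mem[0xea]=0xcc, sp=0xea
body[0] xor  r4, r7, r4 -> r4=0xa0
body[1] mov  r2, #0xfd -> r2=0xfd
body[2] add  r4, r1, r6 -> r4=0x97
body[3] mov  r2, r5 -> r2=0xf2
body[4] mov  r4, #0x85 -> r4=0x85
body[5] mov  r3, #0x4b -> r3=0x4b
body[6] mov  r2, r6 -> r2=0x4f
body[7] sub  r2, r3, #41 -> r2=0x22
epilogue: pop r3=0xcc, sp=0xeb
epilogue: pop r2=0x44, sp=0xec
r4 is caller-saved -> body value

REG = 0x85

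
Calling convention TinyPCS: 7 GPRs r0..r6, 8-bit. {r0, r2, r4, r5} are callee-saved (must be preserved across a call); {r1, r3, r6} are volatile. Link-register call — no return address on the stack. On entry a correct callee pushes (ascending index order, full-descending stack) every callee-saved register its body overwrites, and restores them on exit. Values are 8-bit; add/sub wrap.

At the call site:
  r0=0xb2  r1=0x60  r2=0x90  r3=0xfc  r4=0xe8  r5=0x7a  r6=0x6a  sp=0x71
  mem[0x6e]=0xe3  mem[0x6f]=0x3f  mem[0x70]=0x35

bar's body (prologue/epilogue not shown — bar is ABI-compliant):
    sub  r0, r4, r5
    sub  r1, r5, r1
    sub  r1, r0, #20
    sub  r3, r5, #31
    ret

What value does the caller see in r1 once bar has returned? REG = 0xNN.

prologue: push r0 -> mem[0x70]=0xb2, sp=0x70
body[0] sub  r0, r4, r5 -> r0=0x6e
body[1] sub  r1, r5, r1 -> r1=0x1a
body[2] sub  r1, r0, #20 -> r1=0x5a
body[3] sub  r3, r5, #31 -> r3=0x5b
epilogue: pop r0=0xb2, sp=0x71
r1 is caller-saved -> body value

REG = 0x5a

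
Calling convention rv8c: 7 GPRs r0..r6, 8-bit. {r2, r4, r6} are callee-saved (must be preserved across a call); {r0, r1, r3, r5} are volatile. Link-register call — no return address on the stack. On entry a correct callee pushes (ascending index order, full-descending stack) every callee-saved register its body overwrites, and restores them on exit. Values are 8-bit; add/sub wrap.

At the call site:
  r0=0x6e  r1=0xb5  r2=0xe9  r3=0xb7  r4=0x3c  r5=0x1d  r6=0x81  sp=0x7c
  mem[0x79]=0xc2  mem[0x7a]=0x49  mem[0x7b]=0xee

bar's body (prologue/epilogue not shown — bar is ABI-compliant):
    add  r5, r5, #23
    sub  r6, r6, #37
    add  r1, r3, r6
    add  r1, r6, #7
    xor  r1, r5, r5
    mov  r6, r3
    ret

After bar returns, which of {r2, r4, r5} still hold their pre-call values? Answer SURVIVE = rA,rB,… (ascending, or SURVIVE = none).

prologue: push r6 → mem[0x7b]=0x81, sp=0x7b
body[0] add  r5, r5, #23 → r5=0x34
body[1] sub  r6, r6, #37 → r6=0x5c
body[2] add  r1, r3, r6 → r1=0x13
body[3] add  r1, r6, #7 → r1=0x63
body[4] xor  r1, r5, r5 → r1=0x00
body[5] mov  r6, r3 → r6=0xb7
epilogue: pop r6=0x81, sp=0x7c
r2: callee-saved, written=False
r4: callee-saved, written=False
r5: caller-saved, written=True

SURVIVE = r2,r4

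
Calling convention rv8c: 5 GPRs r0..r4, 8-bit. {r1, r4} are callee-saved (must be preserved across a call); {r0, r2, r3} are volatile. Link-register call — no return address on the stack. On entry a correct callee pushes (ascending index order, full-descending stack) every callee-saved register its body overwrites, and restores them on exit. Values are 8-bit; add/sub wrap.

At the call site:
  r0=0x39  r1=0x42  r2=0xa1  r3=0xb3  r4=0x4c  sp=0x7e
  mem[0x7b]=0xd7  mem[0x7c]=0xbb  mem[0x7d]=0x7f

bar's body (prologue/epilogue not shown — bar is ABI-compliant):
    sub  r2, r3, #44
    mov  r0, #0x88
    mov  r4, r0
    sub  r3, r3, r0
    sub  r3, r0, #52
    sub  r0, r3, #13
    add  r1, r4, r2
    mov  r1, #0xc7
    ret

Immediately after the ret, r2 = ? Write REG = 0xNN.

prologue: push r1 -> mem[0x7d]=0x42, sp=0x7d
prologue: push r4 -> mem[0x7c]=0x4c, sp=0x7c
body[0] sub  r2, r3, #44 -> r2=0x87
body[1] mov  r0, #0x88 -> r0=0x88
body[2] mov  r4, r0 -> r4=0x88
body[3] sub  r3, r3, r0 -> r3=0x2b
body[4] sub  r3, r0, #52 -> r3=0x54
body[5] sub  r0, r3, #13 -> r0=0x47
body[6] add  r1, r4, r2 -> r1=0x0f
body[7] mov  r1, #0xc7 -> r1=0xc7
epilogue: pop r4=0x4c, sp=0x7d
epilogue: pop r1=0x42, sp=0x7e
r2 is caller-saved -> body value

REG = 0x87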